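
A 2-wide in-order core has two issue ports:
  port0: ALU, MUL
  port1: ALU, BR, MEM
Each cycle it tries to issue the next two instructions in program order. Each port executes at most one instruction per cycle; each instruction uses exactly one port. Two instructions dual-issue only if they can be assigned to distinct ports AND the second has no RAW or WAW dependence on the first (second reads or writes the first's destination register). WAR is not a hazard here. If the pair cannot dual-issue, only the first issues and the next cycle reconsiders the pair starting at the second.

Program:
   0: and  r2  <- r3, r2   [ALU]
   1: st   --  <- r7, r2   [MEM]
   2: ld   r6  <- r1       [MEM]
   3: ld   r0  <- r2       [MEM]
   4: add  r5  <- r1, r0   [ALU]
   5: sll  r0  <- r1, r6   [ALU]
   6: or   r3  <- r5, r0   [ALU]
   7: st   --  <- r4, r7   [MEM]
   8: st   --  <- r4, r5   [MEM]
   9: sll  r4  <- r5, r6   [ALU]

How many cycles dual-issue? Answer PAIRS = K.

PAIRS = 3

[0] i0  and.ALU  -- RAW r2
[1] i1  st.MEM  -- no-port MEM/MEM
[2] i2  ld.MEM  -- no-port MEM/MEM
[3] i3  ld.MEM  -- RAW r0
[4] i4,i5  add.ALU+sll.ALU  -- 2-wide
[5] i6,i7  or.ALU+st.MEM  -- 2-wide
[6] i8,i9  st.MEM+sll.ALU  -- 2-wide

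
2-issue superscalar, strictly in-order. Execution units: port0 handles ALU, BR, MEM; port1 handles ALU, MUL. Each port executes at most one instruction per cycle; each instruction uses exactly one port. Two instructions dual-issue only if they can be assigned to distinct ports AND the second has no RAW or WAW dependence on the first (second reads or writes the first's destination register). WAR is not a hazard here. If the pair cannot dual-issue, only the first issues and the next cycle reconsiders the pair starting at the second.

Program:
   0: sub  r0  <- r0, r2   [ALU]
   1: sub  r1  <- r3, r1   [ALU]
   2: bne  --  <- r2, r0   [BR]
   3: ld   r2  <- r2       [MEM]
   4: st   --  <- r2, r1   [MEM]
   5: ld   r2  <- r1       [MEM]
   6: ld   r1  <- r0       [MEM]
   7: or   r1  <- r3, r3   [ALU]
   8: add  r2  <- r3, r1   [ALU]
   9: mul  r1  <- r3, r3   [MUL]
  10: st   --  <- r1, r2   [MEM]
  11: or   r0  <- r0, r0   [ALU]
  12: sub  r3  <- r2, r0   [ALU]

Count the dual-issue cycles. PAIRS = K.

#0 head=0: sub.ALU/sub.ALU i0,i1 dual
#1 head=2: bne.BR i2 no-port BR/MEM
#2 head=3: ld.MEM i3 no-port MEM/MEM
#3 head=4: st.MEM i4 no-port MEM/MEM
#4 head=5: ld.MEM i5 no-port MEM/MEM
#5 head=6: ld.MEM i6 WAW r1
#6 head=7: or.ALU i7 RAW r1
#7 head=8: add.ALU/mul.MUL i8,i9 dual
#8 head=10: st.MEM/or.ALU i10,i11 dual
#9 head=12: sub.ALU i12 tail

PAIRS = 3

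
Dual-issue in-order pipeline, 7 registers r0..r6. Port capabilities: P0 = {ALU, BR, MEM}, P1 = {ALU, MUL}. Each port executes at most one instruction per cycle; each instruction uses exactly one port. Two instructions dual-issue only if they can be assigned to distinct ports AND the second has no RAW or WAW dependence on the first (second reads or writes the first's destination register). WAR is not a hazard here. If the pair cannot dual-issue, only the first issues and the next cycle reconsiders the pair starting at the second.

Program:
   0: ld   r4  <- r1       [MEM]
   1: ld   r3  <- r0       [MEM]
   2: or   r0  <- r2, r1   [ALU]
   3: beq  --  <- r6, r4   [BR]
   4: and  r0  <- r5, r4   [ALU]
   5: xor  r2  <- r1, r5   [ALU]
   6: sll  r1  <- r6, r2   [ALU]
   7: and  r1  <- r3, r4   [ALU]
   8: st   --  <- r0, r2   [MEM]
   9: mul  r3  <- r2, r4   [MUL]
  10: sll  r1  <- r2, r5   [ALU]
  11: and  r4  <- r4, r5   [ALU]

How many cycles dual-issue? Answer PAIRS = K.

PAIRS = 4

c0: i0 ld  no-port MEM/MEM
c1: i1+i2 ld/or  dual
c2: i3+i4 beq/and  dual
c3: i5 xor  RAW r2
c4: i6 sll  WAW r1
c5: i7+i8 and/st  dual
c6: i9+i10 mul/sll  dual
c7: i11 and  tail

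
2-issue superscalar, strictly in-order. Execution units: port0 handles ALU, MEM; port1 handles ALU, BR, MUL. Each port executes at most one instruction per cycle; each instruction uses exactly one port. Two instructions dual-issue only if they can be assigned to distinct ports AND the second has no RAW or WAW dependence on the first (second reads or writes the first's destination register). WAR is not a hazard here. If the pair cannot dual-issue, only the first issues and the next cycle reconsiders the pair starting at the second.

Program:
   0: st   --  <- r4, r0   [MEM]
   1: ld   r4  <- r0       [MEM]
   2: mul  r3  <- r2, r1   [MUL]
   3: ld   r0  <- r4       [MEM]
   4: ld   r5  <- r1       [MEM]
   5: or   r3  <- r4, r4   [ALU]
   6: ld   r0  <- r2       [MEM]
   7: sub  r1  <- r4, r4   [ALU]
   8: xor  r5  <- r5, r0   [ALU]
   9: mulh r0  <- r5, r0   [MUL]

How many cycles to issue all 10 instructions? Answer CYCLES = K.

CYCLES = 7

[0] i0  st.MEM  -- no-port MEM/MEM
[1] i1,i2  ld.MEM mul.MUL  -- pair
[2] i3  ld.MEM  -- no-port MEM/MEM
[3] i4,i5  ld.MEM or.ALU  -- pair
[4] i6,i7  ld.MEM sub.ALU  -- pair
[5] i8  xor.ALU  -- RAW r5
[6] i9  mulh.MUL  -- tail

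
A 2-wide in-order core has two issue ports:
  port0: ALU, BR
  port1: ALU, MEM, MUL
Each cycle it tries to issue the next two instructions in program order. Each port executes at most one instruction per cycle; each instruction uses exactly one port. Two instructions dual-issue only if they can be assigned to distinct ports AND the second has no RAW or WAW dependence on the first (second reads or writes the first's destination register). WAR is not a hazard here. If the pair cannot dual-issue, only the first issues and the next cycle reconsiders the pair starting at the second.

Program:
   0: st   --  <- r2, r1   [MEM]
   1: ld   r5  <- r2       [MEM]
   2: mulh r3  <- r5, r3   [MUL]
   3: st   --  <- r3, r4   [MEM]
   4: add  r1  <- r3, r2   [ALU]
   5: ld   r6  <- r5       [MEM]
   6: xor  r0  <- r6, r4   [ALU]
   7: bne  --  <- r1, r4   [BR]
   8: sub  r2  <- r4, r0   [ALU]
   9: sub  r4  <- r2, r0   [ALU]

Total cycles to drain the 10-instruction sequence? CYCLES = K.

t=0 i0:st.MEM ; no-port MEM/MEM
t=1 i1:ld.MEM ; no-port MEM/MUL
t=2 i2:mulh.MUL ; no-port MUL/MEM
t=3 i3,i4:st.MEM+add.ALU ; pair
t=4 i5:ld.MEM ; RAW r6
t=5 i6,i7:xor.ALU+bne.BR ; pair
t=6 i8:sub.ALU ; RAW r2
t=7 i9:sub.ALU ; tail

CYCLES = 8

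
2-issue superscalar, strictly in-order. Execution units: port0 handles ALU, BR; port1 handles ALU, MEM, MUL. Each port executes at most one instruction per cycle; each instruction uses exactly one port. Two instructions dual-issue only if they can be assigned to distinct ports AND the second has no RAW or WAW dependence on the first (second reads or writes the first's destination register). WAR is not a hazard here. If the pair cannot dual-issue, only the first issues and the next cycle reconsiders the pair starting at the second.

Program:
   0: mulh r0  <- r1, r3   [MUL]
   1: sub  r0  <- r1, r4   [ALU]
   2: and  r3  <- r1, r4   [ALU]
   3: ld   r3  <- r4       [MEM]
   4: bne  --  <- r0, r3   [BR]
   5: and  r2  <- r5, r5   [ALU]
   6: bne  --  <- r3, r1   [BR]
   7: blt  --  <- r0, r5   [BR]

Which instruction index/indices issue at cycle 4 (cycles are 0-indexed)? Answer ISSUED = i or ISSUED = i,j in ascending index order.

0. mulh @i0  | WAW r0
1. sub and @i1+i2  | dual
2. ld @i3  | RAW r3
3. bne and @i4+i5  | dual
4. bne @i6  | no-port BR/BR
5. blt @i7  | tail

ISSUED = 6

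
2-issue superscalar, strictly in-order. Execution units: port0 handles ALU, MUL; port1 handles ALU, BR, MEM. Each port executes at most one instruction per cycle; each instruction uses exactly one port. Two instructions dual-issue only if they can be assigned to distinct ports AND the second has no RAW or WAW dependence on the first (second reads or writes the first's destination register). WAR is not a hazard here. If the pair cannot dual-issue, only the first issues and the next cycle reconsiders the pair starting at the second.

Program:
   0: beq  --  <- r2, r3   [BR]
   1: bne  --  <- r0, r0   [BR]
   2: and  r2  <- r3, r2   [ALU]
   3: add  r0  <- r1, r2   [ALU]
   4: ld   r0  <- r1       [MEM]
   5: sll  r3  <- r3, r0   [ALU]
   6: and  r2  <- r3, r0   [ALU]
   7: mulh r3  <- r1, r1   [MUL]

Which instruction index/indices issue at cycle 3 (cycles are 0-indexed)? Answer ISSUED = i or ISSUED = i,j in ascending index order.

0. beq @i0  | no-port BR/BR
1. bne;and @i1&i2  | pair
2. add @i3  | WAW r0
3. ld @i4  | RAW r0
4. sll @i5  | RAW r3
5. and;mulh @i6&i7  | pair

ISSUED = 4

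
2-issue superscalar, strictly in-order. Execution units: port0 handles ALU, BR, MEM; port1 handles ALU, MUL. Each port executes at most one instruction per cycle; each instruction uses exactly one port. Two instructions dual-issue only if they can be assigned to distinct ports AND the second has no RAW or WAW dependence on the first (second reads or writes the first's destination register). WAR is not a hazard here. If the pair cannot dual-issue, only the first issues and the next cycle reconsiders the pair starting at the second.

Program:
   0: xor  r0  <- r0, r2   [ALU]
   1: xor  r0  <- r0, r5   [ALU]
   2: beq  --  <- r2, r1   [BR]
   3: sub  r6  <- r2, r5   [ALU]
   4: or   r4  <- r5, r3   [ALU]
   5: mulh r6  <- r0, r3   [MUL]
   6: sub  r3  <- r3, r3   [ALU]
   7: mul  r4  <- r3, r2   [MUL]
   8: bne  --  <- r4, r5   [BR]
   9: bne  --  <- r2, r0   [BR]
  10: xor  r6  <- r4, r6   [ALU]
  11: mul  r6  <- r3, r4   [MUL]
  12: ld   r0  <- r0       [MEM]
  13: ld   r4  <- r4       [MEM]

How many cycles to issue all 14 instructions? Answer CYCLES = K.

CYCLES = 9

[0] i0  xor.ALU  -- RAW+WAW r0
[1] i1+i2  xor.ALU;beq.BR  -- 2-wide
[2] i3+i4  sub.ALU;or.ALU  -- 2-wide
[3] i5+i6  mulh.MUL;sub.ALU  -- 2-wide
[4] i7  mul.MUL  -- RAW r4
[5] i8  bne.BR  -- no-port BR/BR
[6] i9+i10  bne.BR;xor.ALU  -- 2-wide
[7] i11+i12  mul.MUL;ld.MEM  -- 2-wide
[8] i13  ld.MEM  -- tail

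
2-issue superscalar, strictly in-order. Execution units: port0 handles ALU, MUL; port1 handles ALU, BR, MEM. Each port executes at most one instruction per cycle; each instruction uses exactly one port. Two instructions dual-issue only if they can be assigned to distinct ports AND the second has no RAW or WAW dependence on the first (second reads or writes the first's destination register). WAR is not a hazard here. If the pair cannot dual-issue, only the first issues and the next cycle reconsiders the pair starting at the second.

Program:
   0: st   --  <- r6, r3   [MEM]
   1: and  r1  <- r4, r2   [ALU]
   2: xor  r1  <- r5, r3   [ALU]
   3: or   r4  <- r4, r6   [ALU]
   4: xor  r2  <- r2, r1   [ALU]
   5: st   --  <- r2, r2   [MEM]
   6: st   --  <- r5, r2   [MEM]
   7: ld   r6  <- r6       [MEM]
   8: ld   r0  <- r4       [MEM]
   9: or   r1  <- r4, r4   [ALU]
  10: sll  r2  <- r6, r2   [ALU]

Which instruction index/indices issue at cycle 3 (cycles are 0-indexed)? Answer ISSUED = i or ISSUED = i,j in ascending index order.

ISSUED = 5

c0: i0/i1 st and  pair
c1: i2/i3 xor or  pair
c2: i4 xor  RAW r2
c3: i5 st  no-port MEM/MEM
c4: i6 st  no-port MEM/MEM
c5: i7 ld  no-port MEM/MEM
c6: i8/i9 ld or  pair
c7: i10 sll  tail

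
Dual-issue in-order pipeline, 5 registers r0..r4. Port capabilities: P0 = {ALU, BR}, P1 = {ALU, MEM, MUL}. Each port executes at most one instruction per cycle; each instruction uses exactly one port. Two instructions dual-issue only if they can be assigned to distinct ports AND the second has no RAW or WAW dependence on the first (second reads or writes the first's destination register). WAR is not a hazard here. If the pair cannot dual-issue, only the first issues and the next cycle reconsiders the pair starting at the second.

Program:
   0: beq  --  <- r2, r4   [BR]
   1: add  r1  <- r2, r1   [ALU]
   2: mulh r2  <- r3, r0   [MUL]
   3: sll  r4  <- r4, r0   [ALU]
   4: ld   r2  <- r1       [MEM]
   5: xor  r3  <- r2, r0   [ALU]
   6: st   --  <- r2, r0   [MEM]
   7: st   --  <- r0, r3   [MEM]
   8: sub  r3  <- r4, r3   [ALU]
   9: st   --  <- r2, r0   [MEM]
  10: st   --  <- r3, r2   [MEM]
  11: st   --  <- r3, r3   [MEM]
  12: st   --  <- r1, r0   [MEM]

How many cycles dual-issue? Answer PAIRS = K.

PAIRS = 4

#0 head=0: beq add i0/i1 2-wide
#1 head=2: mulh sll i2/i3 2-wide
#2 head=4: ld i4 RAW r2
#3 head=5: xor st i5/i6 2-wide
#4 head=7: st sub i7/i8 2-wide
#5 head=9: st i9 no-port MEM/MEM
#6 head=10: st i10 no-port MEM/MEM
#7 head=11: st i11 no-port MEM/MEM
#8 head=12: st i12 tail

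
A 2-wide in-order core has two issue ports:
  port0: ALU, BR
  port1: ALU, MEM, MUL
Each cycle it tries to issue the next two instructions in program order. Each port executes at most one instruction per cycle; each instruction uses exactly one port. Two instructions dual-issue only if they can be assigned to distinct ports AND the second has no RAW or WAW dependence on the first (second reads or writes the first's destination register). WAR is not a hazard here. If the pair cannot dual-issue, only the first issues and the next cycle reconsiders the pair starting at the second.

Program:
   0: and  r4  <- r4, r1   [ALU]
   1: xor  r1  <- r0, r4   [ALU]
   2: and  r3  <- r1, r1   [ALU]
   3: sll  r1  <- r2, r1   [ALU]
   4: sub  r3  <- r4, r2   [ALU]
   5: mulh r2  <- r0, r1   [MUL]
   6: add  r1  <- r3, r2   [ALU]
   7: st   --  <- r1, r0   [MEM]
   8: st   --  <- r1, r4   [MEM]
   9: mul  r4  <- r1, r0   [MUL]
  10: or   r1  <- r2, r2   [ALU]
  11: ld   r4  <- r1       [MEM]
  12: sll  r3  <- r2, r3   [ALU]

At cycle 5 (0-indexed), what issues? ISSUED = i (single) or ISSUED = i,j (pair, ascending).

[0] i0  and  -- RAW r4
[1] i1  xor  -- RAW r1
[2] i2,i3  and;sll  -- pair
[3] i4,i5  sub;mulh  -- pair
[4] i6  add  -- RAW r1
[5] i7  st  -- no-port MEM/MEM
[6] i8  st  -- no-port MEM/MUL
[7] i9,i10  mul;or  -- pair
[8] i11,i12  ld;sll  -- pair

ISSUED = 7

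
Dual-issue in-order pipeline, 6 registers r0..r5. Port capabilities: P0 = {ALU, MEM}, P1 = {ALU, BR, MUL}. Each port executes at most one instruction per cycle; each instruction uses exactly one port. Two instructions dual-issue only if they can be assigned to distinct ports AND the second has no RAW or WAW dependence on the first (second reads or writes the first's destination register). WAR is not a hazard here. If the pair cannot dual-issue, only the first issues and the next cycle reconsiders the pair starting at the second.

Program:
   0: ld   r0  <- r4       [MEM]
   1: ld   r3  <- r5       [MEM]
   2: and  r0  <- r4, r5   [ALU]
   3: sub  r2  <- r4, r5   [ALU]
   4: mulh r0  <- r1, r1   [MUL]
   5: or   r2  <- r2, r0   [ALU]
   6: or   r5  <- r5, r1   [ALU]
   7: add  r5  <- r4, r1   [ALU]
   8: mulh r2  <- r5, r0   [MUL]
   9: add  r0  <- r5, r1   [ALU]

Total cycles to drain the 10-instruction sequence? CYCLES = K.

#0 head=0: ld i0 no-port MEM/MEM
#1 head=1: ld;and i1+i2 dual
#2 head=3: sub;mulh i3+i4 dual
#3 head=5: or;or i5+i6 dual
#4 head=7: add i7 RAW r5
#5 head=8: mulh;add i8+i9 dual

CYCLES = 6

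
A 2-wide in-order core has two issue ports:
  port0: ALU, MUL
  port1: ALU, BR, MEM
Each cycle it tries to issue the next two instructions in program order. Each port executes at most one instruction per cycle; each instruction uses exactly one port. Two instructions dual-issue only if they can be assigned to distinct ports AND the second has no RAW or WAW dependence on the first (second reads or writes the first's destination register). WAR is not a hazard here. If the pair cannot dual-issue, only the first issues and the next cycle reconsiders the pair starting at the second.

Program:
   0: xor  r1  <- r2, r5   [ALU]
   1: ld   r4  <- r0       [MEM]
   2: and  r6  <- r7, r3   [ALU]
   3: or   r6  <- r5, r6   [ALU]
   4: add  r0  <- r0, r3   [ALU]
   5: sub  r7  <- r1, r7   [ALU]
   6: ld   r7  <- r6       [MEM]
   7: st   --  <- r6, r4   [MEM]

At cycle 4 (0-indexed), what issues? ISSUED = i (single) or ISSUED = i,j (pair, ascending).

ISSUED = 6

t=0 i0/i1:xor/ld ; dual
t=1 i2:and ; RAW+WAW r6
t=2 i3/i4:or/add ; dual
t=3 i5:sub ; WAW r7
t=4 i6:ld ; no-port MEM/MEM
t=5 i7:st ; tail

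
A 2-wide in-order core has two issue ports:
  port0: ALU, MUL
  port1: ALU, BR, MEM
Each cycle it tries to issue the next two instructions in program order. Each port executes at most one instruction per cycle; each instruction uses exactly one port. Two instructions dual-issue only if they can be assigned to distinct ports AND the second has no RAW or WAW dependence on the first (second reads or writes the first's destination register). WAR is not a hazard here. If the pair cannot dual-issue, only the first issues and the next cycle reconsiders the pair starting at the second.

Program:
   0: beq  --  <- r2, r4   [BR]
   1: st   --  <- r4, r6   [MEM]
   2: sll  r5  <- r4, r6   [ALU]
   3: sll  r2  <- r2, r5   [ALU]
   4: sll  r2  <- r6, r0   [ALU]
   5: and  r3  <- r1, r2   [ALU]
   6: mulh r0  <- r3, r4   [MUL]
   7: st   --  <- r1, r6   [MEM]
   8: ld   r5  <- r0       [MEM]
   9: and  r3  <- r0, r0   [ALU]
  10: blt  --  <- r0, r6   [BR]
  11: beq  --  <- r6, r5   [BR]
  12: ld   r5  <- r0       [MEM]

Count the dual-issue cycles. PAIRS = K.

PAIRS = 3

0. beq @i0  | no-port BR/MEM
1. st/sll @i1&i2  | pair
2. sll @i3  | WAW r2
3. sll @i4  | RAW r2
4. and @i5  | RAW r3
5. mulh/st @i6&i7  | pair
6. ld/and @i8&i9  | pair
7. blt @i10  | no-port BR/BR
8. beq @i11  | no-port BR/MEM
9. ld @i12  | tail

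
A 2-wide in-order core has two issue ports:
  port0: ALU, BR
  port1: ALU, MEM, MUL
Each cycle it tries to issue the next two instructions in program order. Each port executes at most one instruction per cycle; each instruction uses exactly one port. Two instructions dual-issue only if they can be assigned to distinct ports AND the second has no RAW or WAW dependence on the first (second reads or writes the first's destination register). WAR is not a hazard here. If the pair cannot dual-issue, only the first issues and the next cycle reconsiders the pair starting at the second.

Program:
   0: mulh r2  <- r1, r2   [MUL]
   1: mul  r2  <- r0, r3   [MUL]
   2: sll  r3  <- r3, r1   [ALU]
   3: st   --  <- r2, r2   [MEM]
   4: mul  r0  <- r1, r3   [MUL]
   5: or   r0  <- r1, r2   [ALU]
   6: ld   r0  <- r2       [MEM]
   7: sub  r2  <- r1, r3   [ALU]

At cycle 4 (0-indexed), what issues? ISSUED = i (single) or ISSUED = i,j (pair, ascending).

ISSUED = 5

  cy0 -> i0 (mulh.MUL) no-port MUL/MUL
  cy1 -> i1+i2 (mul.MUL/sll.ALU) pair
  cy2 -> i3 (st.MEM) no-port MEM/MUL
  cy3 -> i4 (mul.MUL) WAW r0
  cy4 -> i5 (or.ALU) WAW r0
  cy5 -> i6+i7 (ld.MEM/sub.ALU) pair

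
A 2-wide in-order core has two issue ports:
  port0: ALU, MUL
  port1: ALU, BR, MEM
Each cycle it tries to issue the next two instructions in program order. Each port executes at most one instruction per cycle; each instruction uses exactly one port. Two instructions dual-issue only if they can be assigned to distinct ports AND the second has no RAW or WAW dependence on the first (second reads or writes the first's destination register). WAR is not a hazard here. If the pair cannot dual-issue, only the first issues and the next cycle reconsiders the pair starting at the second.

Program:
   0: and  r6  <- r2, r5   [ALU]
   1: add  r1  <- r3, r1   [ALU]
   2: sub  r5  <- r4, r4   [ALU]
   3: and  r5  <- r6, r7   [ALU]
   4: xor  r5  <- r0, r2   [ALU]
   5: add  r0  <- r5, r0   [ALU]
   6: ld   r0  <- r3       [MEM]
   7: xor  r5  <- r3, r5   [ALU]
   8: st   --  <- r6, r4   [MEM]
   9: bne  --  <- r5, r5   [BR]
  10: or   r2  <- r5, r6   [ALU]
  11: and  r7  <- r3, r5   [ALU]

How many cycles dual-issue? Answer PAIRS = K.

  cy0 -> i0&i1 (and+add) pair
  cy1 -> i2 (sub) WAW r5
  cy2 -> i3 (and) WAW r5
  cy3 -> i4 (xor) RAW r5
  cy4 -> i5 (add) WAW r0
  cy5 -> i6&i7 (ld+xor) pair
  cy6 -> i8 (st) no-port MEM/BR
  cy7 -> i9&i10 (bne+or) pair
  cy8 -> i11 (and) tail

PAIRS = 3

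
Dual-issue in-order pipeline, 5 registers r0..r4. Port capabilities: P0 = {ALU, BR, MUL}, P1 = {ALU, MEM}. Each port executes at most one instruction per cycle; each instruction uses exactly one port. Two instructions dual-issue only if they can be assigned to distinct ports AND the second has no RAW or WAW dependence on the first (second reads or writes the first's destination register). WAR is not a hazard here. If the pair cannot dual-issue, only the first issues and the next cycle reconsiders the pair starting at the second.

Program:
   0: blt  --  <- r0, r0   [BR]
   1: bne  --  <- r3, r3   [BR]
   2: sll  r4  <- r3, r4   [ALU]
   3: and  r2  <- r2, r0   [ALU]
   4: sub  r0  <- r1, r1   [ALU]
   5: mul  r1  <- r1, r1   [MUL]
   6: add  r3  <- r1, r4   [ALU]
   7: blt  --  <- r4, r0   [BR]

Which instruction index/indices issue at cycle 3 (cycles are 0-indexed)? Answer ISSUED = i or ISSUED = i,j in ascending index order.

ISSUED = 5

  cy0 -> i0 (blt.BR) no-port BR/BR
  cy1 -> i1/i2 (bne.BR sll.ALU) 2-wide
  cy2 -> i3/i4 (and.ALU sub.ALU) 2-wide
  cy3 -> i5 (mul.MUL) RAW r1
  cy4 -> i6/i7 (add.ALU blt.BR) 2-wide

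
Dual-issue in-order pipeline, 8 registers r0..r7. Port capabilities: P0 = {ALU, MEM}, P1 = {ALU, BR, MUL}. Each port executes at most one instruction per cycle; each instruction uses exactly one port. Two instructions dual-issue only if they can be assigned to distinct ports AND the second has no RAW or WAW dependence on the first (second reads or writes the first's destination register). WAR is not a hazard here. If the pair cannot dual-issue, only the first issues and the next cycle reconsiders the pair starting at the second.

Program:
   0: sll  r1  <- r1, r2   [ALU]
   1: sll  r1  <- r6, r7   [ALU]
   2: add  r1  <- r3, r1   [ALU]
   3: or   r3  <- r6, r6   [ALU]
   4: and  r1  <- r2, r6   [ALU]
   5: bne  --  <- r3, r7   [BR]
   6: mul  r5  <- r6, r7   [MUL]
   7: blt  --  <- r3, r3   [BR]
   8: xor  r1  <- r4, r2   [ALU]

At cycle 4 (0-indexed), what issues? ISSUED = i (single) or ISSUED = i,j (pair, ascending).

ISSUED = 6

0. sll.ALU @i0  | WAW r1
1. sll.ALU @i1  | RAW+WAW r1
2. add.ALU+or.ALU @i2/i3  | 2-wide
3. and.ALU+bne.BR @i4/i5  | 2-wide
4. mul.MUL @i6  | no-port MUL/BR
5. blt.BR+xor.ALU @i7/i8  | 2-wide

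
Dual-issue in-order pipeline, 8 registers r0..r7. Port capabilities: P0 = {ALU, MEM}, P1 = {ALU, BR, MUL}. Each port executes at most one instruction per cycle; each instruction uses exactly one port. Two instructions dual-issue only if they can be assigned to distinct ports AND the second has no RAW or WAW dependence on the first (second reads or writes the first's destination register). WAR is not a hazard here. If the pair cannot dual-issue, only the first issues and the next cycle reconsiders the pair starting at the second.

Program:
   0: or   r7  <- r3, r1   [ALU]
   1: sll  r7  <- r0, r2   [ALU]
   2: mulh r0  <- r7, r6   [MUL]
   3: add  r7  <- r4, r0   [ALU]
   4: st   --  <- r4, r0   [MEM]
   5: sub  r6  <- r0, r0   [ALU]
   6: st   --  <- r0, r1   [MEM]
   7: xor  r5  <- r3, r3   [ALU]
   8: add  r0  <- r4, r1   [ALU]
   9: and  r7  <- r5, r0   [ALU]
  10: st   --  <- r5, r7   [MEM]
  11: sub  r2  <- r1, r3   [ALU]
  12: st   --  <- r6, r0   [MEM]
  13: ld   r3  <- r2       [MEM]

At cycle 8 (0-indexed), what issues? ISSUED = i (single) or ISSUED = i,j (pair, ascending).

ISSUED = 12

  cy0 -> i0 (or.ALU) WAW r7
  cy1 -> i1 (sll.ALU) RAW r7
  cy2 -> i2 (mulh.MUL) RAW r0
  cy3 -> i3+i4 (add.ALU/st.MEM) dual
  cy4 -> i5+i6 (sub.ALU/st.MEM) dual
  cy5 -> i7+i8 (xor.ALU/add.ALU) dual
  cy6 -> i9 (and.ALU) RAW r7
  cy7 -> i10+i11 (st.MEM/sub.ALU) dual
  cy8 -> i12 (st.MEM) no-port MEM/MEM
  cy9 -> i13 (ld.MEM) tail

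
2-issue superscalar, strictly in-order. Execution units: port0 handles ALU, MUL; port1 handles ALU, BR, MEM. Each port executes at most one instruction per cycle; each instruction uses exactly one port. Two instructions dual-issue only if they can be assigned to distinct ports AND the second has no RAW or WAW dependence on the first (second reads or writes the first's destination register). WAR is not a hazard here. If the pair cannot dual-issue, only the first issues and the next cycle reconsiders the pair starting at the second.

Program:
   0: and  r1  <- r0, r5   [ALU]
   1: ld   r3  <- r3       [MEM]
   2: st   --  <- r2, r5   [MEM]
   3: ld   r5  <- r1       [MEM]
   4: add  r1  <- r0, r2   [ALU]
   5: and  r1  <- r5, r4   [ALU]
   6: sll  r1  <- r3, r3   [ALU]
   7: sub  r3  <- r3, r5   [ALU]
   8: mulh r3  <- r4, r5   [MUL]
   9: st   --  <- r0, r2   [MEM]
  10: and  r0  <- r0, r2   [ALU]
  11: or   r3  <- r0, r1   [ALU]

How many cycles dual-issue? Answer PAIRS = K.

0. and;ld @i0,i1  | 2-wide
1. st @i2  | no-port MEM/MEM
2. ld;add @i3,i4  | 2-wide
3. and @i5  | WAW r1
4. sll;sub @i6,i7  | 2-wide
5. mulh;st @i8,i9  | 2-wide
6. and @i10  | RAW r0
7. or @i11  | tail

PAIRS = 4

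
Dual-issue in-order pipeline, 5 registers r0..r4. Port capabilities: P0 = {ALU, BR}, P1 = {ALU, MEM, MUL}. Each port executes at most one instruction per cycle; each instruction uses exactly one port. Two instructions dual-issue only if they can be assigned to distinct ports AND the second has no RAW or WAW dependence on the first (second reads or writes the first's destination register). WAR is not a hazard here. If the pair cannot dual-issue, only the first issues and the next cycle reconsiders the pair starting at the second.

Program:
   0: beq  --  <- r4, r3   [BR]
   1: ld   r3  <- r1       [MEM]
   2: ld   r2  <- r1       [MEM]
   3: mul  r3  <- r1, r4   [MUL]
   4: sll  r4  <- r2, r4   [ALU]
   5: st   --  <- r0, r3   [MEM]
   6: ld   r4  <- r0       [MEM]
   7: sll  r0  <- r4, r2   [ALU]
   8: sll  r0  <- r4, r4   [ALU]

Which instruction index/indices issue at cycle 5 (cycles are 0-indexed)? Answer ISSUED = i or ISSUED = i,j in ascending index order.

#0 head=0: beq ld i0+i1 dual
#1 head=2: ld i2 no-port MEM/MUL
#2 head=3: mul sll i3+i4 dual
#3 head=5: st i5 no-port MEM/MEM
#4 head=6: ld i6 RAW r4
#5 head=7: sll i7 WAW r0
#6 head=8: sll i8 tail

ISSUED = 7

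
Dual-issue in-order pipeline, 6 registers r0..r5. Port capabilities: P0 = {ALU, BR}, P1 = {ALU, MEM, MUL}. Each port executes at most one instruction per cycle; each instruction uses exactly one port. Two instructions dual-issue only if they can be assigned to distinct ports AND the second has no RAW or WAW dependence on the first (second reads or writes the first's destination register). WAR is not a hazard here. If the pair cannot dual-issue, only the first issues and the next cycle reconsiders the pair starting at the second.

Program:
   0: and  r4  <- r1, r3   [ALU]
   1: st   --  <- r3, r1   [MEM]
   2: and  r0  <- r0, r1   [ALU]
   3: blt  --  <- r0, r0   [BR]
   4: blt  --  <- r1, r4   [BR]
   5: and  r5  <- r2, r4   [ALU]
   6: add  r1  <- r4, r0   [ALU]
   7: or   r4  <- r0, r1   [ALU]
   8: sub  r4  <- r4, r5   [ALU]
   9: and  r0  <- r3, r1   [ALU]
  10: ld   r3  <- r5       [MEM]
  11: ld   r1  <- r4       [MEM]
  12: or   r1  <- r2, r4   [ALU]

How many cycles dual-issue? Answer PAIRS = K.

[0] i0+i1  and st  -- 2-wide
[1] i2  and  -- RAW r0
[2] i3  blt  -- no-port BR/BR
[3] i4+i5  blt and  -- 2-wide
[4] i6  add  -- RAW r1
[5] i7  or  -- RAW+WAW r4
[6] i8+i9  sub and  -- 2-wide
[7] i10  ld  -- no-port MEM/MEM
[8] i11  ld  -- WAW r1
[9] i12  or  -- tail

PAIRS = 3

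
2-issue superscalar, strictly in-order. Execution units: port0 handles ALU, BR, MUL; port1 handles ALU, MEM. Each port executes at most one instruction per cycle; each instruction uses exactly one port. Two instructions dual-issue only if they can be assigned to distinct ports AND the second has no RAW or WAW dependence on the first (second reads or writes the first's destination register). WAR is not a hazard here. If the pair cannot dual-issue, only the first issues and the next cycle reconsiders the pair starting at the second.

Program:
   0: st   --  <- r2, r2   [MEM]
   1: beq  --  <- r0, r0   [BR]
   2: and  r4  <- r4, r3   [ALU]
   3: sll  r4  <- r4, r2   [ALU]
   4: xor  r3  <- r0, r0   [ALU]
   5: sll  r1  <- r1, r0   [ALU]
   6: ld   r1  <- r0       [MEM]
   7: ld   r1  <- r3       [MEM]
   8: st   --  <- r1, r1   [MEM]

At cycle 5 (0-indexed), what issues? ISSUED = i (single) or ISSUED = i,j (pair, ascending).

ISSUED = 7

  cy0 -> i0+i1 (st.MEM;beq.BR) 2-wide
  cy1 -> i2 (and.ALU) RAW+WAW r4
  cy2 -> i3+i4 (sll.ALU;xor.ALU) 2-wide
  cy3 -> i5 (sll.ALU) WAW r1
  cy4 -> i6 (ld.MEM) no-port MEM/MEM
  cy5 -> i7 (ld.MEM) no-port MEM/MEM
  cy6 -> i8 (st.MEM) tail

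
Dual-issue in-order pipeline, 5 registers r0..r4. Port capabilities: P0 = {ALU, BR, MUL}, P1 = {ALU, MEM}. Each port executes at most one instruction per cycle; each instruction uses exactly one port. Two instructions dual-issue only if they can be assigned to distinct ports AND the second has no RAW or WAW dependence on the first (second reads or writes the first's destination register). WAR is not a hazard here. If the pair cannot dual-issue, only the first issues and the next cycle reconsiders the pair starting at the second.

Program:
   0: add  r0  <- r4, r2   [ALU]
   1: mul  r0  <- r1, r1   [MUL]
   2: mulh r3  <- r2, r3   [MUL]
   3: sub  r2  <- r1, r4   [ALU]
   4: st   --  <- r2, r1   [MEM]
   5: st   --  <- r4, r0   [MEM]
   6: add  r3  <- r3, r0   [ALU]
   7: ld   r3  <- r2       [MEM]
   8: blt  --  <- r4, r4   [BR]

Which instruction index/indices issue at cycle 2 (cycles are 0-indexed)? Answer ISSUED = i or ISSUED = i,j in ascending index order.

c0: i0 add.ALU  WAW r0
c1: i1 mul.MUL  no-port MUL/MUL
c2: i2+i3 mulh.MUL sub.ALU  dual
c3: i4 st.MEM  no-port MEM/MEM
c4: i5+i6 st.MEM add.ALU  dual
c5: i7+i8 ld.MEM blt.BR  dual

ISSUED = 2,3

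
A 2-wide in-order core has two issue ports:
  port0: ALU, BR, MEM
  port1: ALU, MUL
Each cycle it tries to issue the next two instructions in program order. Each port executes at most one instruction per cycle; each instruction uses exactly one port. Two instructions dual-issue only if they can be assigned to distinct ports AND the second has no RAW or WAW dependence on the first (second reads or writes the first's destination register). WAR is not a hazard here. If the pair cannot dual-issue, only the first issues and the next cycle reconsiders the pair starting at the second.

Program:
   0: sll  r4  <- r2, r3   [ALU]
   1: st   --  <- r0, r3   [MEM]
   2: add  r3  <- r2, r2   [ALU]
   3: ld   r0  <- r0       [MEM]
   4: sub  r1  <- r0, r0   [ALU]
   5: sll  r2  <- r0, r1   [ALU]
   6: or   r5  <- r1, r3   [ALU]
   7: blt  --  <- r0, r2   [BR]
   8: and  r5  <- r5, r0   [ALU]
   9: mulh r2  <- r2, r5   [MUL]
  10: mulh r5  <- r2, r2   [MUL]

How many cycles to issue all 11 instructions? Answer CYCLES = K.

CYCLES = 7

0. sll.ALU st.MEM @i0/i1  | dual
1. add.ALU ld.MEM @i2/i3  | dual
2. sub.ALU @i4  | RAW r1
3. sll.ALU or.ALU @i5/i6  | dual
4. blt.BR and.ALU @i7/i8  | dual
5. mulh.MUL @i9  | no-port MUL/MUL
6. mulh.MUL @i10  | tail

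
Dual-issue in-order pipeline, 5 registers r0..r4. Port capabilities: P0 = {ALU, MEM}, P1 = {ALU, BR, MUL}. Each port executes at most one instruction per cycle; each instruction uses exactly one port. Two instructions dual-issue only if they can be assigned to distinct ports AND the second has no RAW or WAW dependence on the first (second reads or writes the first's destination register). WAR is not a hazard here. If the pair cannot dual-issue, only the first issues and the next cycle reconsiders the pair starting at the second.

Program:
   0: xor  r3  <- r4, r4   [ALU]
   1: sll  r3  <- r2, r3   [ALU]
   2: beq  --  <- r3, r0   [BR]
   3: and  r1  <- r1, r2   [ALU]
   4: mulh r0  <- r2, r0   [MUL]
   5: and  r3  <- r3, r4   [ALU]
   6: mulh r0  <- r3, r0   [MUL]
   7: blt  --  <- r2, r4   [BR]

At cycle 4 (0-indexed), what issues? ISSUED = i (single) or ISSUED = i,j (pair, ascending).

t=0 i0:xor ; RAW+WAW r3
t=1 i1:sll ; RAW r3
t=2 i2&i3:beq and ; dual
t=3 i4&i5:mulh and ; dual
t=4 i6:mulh ; no-port MUL/BR
t=5 i7:blt ; tail

ISSUED = 6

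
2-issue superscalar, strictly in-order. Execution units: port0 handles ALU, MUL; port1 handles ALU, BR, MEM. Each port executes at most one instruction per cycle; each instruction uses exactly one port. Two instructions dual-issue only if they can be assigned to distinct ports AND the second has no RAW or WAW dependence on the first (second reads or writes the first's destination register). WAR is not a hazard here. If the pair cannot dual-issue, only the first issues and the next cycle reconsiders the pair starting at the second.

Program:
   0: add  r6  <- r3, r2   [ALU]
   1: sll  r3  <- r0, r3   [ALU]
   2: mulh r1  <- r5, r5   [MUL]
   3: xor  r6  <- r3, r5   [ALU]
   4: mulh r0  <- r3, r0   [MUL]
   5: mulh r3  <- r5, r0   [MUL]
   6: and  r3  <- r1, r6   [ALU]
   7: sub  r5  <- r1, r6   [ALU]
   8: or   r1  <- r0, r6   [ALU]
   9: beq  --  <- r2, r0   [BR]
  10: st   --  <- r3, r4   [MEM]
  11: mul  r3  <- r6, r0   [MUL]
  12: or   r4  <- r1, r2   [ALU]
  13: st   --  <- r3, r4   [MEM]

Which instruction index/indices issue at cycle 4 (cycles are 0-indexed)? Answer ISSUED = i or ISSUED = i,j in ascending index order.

0. add sll @i0/i1  | dual
1. mulh xor @i2/i3  | dual
2. mulh @i4  | no-port MUL/MUL
3. mulh @i5  | WAW r3
4. and sub @i6/i7  | dual
5. or beq @i8/i9  | dual
6. st mul @i10/i11  | dual
7. or @i12  | RAW r4
8. st @i13  | tail

ISSUED = 6,7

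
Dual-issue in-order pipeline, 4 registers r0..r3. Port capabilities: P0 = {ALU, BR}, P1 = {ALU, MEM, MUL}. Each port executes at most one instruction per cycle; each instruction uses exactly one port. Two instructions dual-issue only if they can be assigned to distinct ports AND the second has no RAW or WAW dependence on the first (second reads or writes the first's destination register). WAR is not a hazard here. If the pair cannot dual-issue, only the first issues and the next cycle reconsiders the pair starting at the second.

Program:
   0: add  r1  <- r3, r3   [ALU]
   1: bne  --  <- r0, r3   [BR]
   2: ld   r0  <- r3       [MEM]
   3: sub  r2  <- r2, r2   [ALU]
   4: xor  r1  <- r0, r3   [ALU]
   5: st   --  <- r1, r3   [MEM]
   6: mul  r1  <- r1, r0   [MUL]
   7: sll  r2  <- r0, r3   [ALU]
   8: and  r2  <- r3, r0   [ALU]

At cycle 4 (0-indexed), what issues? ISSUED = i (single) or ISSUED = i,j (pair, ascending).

ISSUED = 6,7

0. add.ALU+bne.BR @i0&i1  | dual
1. ld.MEM+sub.ALU @i2&i3  | dual
2. xor.ALU @i4  | RAW r1
3. st.MEM @i5  | no-port MEM/MUL
4. mul.MUL+sll.ALU @i6&i7  | dual
5. and.ALU @i8  | tail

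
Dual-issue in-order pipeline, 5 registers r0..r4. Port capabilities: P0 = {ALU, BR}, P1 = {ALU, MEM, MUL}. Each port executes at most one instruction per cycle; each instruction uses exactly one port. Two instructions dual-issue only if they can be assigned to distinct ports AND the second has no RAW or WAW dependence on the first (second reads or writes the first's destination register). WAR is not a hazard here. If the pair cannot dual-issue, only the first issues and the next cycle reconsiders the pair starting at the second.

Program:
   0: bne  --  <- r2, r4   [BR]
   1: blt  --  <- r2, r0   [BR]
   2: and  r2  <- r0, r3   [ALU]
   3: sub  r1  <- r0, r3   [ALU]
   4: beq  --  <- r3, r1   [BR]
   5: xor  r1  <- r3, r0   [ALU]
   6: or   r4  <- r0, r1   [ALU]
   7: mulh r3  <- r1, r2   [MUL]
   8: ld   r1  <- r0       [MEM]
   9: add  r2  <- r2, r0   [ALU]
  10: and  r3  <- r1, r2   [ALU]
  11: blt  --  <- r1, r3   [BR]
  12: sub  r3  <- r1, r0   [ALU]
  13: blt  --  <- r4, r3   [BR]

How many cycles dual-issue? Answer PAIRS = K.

PAIRS = 5

  cy0 -> i0 (bne) no-port BR/BR
  cy1 -> i1+i2 (blt and) dual
  cy2 -> i3 (sub) RAW r1
  cy3 -> i4+i5 (beq xor) dual
  cy4 -> i6+i7 (or mulh) dual
  cy5 -> i8+i9 (ld add) dual
  cy6 -> i10 (and) RAW r3
  cy7 -> i11+i12 (blt sub) dual
  cy8 -> i13 (blt) tail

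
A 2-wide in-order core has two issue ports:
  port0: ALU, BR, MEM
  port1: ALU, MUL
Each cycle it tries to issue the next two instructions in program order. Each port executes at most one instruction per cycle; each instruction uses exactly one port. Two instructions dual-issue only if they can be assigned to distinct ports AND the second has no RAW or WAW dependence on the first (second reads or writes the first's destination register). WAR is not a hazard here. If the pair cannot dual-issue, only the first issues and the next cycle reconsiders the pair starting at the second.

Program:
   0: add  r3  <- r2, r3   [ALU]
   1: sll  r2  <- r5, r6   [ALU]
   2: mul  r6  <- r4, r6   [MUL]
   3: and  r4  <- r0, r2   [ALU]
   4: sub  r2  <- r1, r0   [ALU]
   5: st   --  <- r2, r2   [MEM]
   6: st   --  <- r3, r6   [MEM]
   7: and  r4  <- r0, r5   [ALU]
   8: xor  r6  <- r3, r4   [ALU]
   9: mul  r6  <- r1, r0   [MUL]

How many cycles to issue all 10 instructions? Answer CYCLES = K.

CYCLES = 7

0. add+sll @i0,i1  | dual
1. mul+and @i2,i3  | dual
2. sub @i4  | RAW r2
3. st @i5  | no-port MEM/MEM
4. st+and @i6,i7  | dual
5. xor @i8  | WAW r6
6. mul @i9  | tail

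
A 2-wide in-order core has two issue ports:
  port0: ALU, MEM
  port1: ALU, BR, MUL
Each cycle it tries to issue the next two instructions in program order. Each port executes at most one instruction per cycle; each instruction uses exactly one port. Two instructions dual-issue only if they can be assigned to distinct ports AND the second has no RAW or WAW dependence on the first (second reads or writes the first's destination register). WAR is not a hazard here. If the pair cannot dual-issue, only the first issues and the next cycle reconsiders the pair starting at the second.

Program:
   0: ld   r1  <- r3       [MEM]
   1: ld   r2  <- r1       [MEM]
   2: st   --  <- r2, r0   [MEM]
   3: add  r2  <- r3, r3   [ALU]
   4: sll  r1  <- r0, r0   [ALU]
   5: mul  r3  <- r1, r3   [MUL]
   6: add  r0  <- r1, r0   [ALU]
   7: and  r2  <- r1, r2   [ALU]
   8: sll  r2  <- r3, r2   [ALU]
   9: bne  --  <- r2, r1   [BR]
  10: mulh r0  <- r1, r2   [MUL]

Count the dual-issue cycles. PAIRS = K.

PAIRS = 2

#0 head=0: ld i0 no-port MEM/MEM
#1 head=1: ld i1 no-port MEM/MEM
#2 head=2: st;add i2+i3 dual
#3 head=4: sll i4 RAW r1
#4 head=5: mul;add i5+i6 dual
#5 head=7: and i7 RAW+WAW r2
#6 head=8: sll i8 RAW r2
#7 head=9: bne i9 no-port BR/MUL
#8 head=10: mulh i10 tail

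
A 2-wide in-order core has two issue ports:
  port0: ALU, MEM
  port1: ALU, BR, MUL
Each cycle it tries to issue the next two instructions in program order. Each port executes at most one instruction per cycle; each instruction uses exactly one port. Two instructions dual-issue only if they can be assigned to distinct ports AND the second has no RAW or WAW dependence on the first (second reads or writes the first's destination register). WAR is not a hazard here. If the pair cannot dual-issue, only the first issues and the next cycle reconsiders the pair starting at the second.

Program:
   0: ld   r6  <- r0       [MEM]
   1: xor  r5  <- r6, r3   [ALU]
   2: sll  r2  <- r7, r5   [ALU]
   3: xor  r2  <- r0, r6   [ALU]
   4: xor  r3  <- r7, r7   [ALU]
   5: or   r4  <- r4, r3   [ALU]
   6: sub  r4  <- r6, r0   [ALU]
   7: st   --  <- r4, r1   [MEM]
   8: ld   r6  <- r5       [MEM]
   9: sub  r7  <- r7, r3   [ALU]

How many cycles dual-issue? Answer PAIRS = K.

PAIRS = 2

#0 head=0: ld i0 RAW r6
#1 head=1: xor i1 RAW r5
#2 head=2: sll i2 WAW r2
#3 head=3: xor;xor i3&i4 2-wide
#4 head=5: or i5 WAW r4
#5 head=6: sub i6 RAW r4
#6 head=7: st i7 no-port MEM/MEM
#7 head=8: ld;sub i8&i9 2-wide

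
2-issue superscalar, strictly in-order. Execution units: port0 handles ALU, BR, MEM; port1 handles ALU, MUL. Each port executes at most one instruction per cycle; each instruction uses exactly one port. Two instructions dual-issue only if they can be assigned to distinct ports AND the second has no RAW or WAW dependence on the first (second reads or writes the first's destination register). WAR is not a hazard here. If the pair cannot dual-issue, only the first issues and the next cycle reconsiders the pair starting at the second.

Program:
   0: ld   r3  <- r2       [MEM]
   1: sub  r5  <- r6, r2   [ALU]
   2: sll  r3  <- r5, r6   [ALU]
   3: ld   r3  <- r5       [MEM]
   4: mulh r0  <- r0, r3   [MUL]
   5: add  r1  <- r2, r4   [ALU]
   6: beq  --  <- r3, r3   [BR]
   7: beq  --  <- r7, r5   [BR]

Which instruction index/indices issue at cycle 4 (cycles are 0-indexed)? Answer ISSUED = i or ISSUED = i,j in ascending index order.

ISSUED = 6

t=0 i0/i1:ld.MEM/sub.ALU ; dual
t=1 i2:sll.ALU ; WAW r3
t=2 i3:ld.MEM ; RAW r3
t=3 i4/i5:mulh.MUL/add.ALU ; dual
t=4 i6:beq.BR ; no-port BR/BR
t=5 i7:beq.BR ; tail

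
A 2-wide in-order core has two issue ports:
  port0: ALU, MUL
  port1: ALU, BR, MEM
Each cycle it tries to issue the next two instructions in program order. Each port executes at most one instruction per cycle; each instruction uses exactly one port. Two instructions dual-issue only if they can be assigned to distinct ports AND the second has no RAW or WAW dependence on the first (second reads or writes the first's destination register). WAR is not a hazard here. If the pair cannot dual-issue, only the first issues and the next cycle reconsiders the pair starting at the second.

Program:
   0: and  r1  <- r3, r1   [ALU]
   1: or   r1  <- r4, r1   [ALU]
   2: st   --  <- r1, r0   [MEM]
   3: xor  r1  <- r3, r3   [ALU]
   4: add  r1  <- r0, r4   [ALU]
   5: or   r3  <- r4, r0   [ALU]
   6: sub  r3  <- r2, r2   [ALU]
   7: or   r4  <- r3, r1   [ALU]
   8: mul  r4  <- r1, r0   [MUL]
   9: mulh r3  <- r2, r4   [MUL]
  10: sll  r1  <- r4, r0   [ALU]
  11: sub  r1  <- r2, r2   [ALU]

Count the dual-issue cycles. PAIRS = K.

  cy0 -> i0 (and) RAW+WAW r1
  cy1 -> i1 (or) RAW r1
  cy2 -> i2&i3 (st xor) pair
  cy3 -> i4&i5 (add or) pair
  cy4 -> i6 (sub) RAW r3
  cy5 -> i7 (or) WAW r4
  cy6 -> i8 (mul) no-port MUL/MUL
  cy7 -> i9&i10 (mulh sll) pair
  cy8 -> i11 (sub) tail

PAIRS = 3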